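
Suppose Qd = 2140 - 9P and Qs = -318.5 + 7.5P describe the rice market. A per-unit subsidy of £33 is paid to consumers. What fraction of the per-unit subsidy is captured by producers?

Producer share = 6/11

Pre-subsidy: 2140 - 9P = -318.5 + 7.5P gives P* = 149, Q* = 799.
With the rebate, buyers effectively pay Pb = Ps − 33, where Ps is the price sellers receive.
Demand in terms of Ps becomes Qd = 2140 − 9(Ps − 33) = 2437 - 9Ps. Setting this equal to supply: 2437 - 9Ps = -318.5 + 7.5Ps, so Ps = 167.
Buyers pay Pb = 167 − 33 = 134; Q' = -318.5 + 7.5·167 = 934.
Buyers' price falls by P* − Pb = 149 − 134 = 15; sellers' price rises by Ps − P* = 167 − 149 = 18.
So producers capture 18/33 = 6/11 of each unit of subsidy.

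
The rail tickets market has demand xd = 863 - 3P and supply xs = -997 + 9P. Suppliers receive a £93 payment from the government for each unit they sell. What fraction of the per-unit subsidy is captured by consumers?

Pre-subsidy: 863 - 3P = -997 + 9P gives P* = 155, x* = 398.
With the subsidy, sellers receive Ps = Pb + 93 for each unit, where Pb is the price buyers pay.
Supply in terms of Pb becomes xs = -997 + 9(Pb + 93) = -160 + 9Pb. Setting this equal to demand: 863 - 3Pb = -160 + 9Pb, so Pb = 85.25.
Sellers receive Ps = 85.25 + 93 = 178.25; x' = 863 − 3·85.25 = 607.25.
Buyers' price falls by P* − Pb = 155 − 85.25 = 69.75; sellers' price rises by Ps − P* = 178.25 − 155 = 23.25.
So consumers capture 69.75/93 = 0.75 of each unit of subsidy.

Consumer share = 0.75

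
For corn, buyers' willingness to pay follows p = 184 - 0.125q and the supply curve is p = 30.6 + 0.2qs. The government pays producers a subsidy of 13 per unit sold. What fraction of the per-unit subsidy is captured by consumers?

Pre-subsidy: 184 - 0.125q = 30.6 + 0.2q gives q* = 472 and p* = 125.
With the subsidy, sellers receive ps = pb + 13 for each unit, where pb is the price buyers pay.
On the curves, pb = 184 - 0.125q and ps = 30.6 + 0.2q; the wedge ps − pb = 13 gives 30.6 + 0.2q − (184 - 0.125q) = 13, so q' = 512.
Then pb = 184 − 0.125·512 = 120 and ps = 30.6 + 0.2·512 = 133.
Buyers' price falls by p* − pb = 125 − 120 = 5; sellers' price rises by ps − p* = 133 − 125 = 8.
So consumers capture 5/13 = 5/13 of each unit of subsidy.

Consumer share = 5/13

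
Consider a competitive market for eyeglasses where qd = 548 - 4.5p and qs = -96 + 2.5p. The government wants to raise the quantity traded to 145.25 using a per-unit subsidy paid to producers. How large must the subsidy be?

At q = 145.25, invert demand for the buyer price: pb = (548 − 145.25)/4.5 = 89.5; invert supply for the seller price: ps = (145.25 − (-96))/2.5 = 96.5.
The subsidy must fill the gap: s = ps − pb = 96.5 − 89.5 = 7.

Required subsidy s = 7 per unit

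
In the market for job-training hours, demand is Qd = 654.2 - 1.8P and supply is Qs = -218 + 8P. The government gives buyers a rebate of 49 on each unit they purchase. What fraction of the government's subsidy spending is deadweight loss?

Pre-subsidy: 654.2 - 1.8P = -218 + 8P gives P* = 89, Q* = 494.
With the rebate, buyers effectively pay Pb = Ps − 49, where Ps is the price sellers receive.
Demand in terms of Ps becomes Qd = 654.2 − 1.8(Ps − 49) = 742.4 - 1.8Ps. Setting this equal to supply: 742.4 - 1.8Ps = -218 + 8Ps, so Ps = 98.
Buyers pay Pb = 98 − 49 = 49; Q' = -218 + 8·98 = 566.
ΔCS = ½(494 + 566)(89 − 49) = 21200; ΔPS = ½(494 + 566)(98 − 89) = 4770.
Government spending = 49 × 566 = 27734.
DWL = ½ × 49 × (566 − 494) = 1764; fraction = 1764 / 27734 = 18/283.

DWL / government spending = 18/283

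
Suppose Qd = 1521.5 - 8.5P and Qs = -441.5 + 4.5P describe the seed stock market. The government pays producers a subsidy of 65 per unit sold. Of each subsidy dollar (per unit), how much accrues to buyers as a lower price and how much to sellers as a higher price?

Buyers gain 22.5 per unit; sellers gain 42.5 per unit

Pre-subsidy: 1521.5 - 8.5P = -441.5 + 4.5P gives P* = 151, Q* = 238.
With the subsidy, sellers receive Ps = Pb + 65 for each unit, where Pb is the price buyers pay.
Supply in terms of Pb becomes Qs = -441.5 + 4.5(Pb + 65) = -149 + 4.5Pb. Setting this equal to demand: 1521.5 - 8.5Pb = -149 + 4.5Pb, so Pb = 128.5.
Sellers receive Ps = 128.5 + 65 = 193.5; Q' = 1521.5 − 8.5·128.5 = 429.25.
Buyers' price falls by P* − Pb = 151 − 128.5 = 22.5; sellers' price rises by Ps − P* = 193.5 − 151 = 42.5.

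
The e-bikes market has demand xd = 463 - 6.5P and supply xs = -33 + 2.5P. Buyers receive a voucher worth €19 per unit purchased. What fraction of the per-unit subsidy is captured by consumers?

Consumer share = 5/18

Pre-subsidy: 463 - 6.5P = -33 + 2.5P gives P* = 496/9, x* = 943/9.
With the rebate, buyers effectively pay Pb = Ps − 19, where Ps is the price sellers receive.
Demand in terms of Ps becomes xd = 463 − 6.5(Ps − 19) = 586.5 - 6.5Ps. Setting this equal to supply: 586.5 - 6.5Ps = -33 + 2.5Ps, so Ps = 413/6.
Buyers pay Pb = 413/6 − 19 = 299/6; x' = -33 + 2.5·(413/6) = 1669/12.
Buyers' price falls by P* − Pb = 496/9 − 299/6 = 95/18; sellers' price rises by Ps − P* = 413/6 − 496/9 = 247/18.
So consumers capture (95/18)/19 = 5/18 of each unit of subsidy.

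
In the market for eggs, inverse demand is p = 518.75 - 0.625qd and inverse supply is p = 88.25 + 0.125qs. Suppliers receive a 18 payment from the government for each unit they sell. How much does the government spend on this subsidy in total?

Pre-subsidy: 518.75 - 0.625q = 88.25 + 0.125q gives q* = 574 and p* = 160.
With the subsidy, sellers receive ps = pb + 18 for each unit, where pb is the price buyers pay.
On the curves, pb = 518.75 - 0.625q and ps = 88.25 + 0.125q; the wedge ps − pb = 18 gives 88.25 + 0.125q − (518.75 - 0.625q) = 18, so q' = 598.
Then pb = 518.75 − 0.625·598 = 145 and ps = 88.25 + 0.125·598 = 163.
Government outlay = subsidy × quantity = 18 × 598 = 10764.

Government cost = 10764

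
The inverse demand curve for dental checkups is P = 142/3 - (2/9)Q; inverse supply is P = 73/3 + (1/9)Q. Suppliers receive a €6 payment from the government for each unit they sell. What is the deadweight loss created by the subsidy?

Pre-subsidy: 142/3 - (2/9)Q = 73/3 + (1/9)Q gives Q* = 69 and P* = 32.
With the subsidy, sellers receive Ps = Pb + 6 for each unit, where Pb is the price buyers pay.
On the curves, Pb = 142/3 - (2/9)Q and Ps = 73/3 + (1/9)Q; the wedge Ps − Pb = 6 gives 73/3 + (1/9)Q − (142/3 - (2/9)Q) = 6, so Q' = 87.
Then Pb = 142/3 − (2/9)·87 = 28 and Ps = 73/3 + (1/9)·87 = 34.
The subsidy expands output by 87 − 69 = 18 past the efficient level; on those units the gap between marginal cost and willingness to pay runs from 0 up to 6.
DWL = ½ × 6 × 18 = 54.

Deadweight loss = €54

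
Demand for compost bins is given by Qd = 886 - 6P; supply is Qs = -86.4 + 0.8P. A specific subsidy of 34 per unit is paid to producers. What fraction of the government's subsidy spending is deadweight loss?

Pre-subsidy: 886 - 6P = -86.4 + 0.8P gives P* = 143, Q* = 28.
With the subsidy, sellers receive Ps = Pb + 34 for each unit, where Pb is the price buyers pay.
Supply in terms of Pb becomes Qs = -86.4 + 0.8(Pb + 34) = -59.2 + 0.8Pb. Setting this equal to demand: 886 - 6Pb = -59.2 + 0.8Pb, so Pb = 139.
Sellers receive Ps = 139 + 34 = 173; Q' = 886 − 6·139 = 52.
ΔCS = ½(28 + 52)(143 − 139) = 160; ΔPS = ½(28 + 52)(173 − 143) = 1200.
Government spending = 34 × 52 = 1768.
DWL = ½ × 34 × (52 − 28) = 408; fraction = 408 / 1768 = 3/13.

DWL / government spending = 3/13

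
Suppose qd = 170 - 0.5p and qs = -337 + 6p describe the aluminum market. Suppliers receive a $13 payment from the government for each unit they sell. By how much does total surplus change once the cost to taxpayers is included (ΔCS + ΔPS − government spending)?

Net change in total surplus = -$39

Pre-subsidy: 170 - 0.5p = -337 + 6p gives p* = 78, q* = 131.
With the subsidy, sellers receive ps = pb + 13 for each unit, where pb is the price buyers pay.
Supply in terms of pb becomes qs = -337 + 6(pb + 13) = -259 + 6pb. Setting this equal to demand: 170 - 0.5pb = -259 + 6pb, so pb = 66.
Sellers receive ps = 66 + 13 = 79; q' = 170 − 0.5·66 = 137.
ΔCS = ½(131 + 137)(78 − 66) = 1608; ΔPS = ½(131 + 137)(79 − 78) = 134.
Government spending = 13 × 137 = 1781.
Net change = 1608 + 134 − 1781 = -39. The loss equals the DWL triangle ½·13·6.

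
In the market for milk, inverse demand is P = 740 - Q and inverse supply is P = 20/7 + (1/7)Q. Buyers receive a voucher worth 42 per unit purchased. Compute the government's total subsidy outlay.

Government cost = 28633.5

Pre-subsidy: 740 - Q = 20/7 + (1/7)Q gives Q* = 645 and P* = 95.
With the rebate, buyers effectively pay Pb = Ps − 42, where Ps is the price sellers receive.
On the curves, Pb = 740 - Q and Ps = 20/7 + (1/7)Q; the wedge Ps − Pb = 42 gives 20/7 + (1/7)Q − (740 - Q) = 42, so Q' = 681.75.
Then Pb = 740 − 1·681.75 = 58.25 and Ps = 20/7 + (1/7)·681.75 = 100.25.
Government outlay = subsidy × quantity = 42 × 681.75 = 28633.5.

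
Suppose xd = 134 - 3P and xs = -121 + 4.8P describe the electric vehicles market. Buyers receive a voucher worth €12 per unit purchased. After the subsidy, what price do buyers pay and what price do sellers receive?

Buyers pay 329/13; sellers receive 485/13

Pre-subsidy: 134 - 3P = -121 + 4.8P gives P* = 425/13, x* = 467/13.
With the rebate, buyers effectively pay Pb = Ps − 12, where Ps is the price sellers receive.
Demand in terms of Ps becomes xd = 134 − 3(Ps − 12) = 170 - 3Ps. Setting this equal to supply: 170 - 3Ps = -121 + 4.8Ps, so Ps = 485/13.
Buyers pay Pb = 485/13 − 12 = 329/13; x' = -121 + 4.8·(485/13) = 755/13.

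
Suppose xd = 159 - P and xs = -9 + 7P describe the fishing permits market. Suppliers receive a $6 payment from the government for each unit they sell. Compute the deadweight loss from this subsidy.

Pre-subsidy: 159 - P = -9 + 7P gives P* = 21, x* = 138.
With the subsidy, sellers receive Ps = Pb + 6 for each unit, where Pb is the price buyers pay.
Supply in terms of Pb becomes xs = -9 + 7(Pb + 6) = 33 + 7Pb. Setting this equal to demand: 159 - Pb = 33 + 7Pb, so Pb = 15.75.
Sellers receive Ps = 15.75 + 6 = 21.75; x' = 159 − 1·15.75 = 143.25.
The subsidy expands output by 143.25 − 138 = 5.25 past the efficient level; on those units the gap between marginal cost and willingness to pay runs from 0 up to 6.
DWL = ½ × 6 × 5.25 = 15.75.

Deadweight loss = $15.75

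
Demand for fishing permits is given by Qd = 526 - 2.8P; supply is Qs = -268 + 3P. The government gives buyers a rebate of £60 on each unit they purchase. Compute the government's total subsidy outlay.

Pre-subsidy: 526 - 2.8P = -268 + 3P gives P* = 3970/29, Q* = 4138/29.
With the rebate, buyers effectively pay Pb = Ps − 60, where Ps is the price sellers receive.
Demand in terms of Ps becomes Qd = 526 − 2.8(Ps − 60) = 694 - 2.8Ps. Setting this equal to supply: 694 - 2.8Ps = -268 + 3Ps, so Ps = 4810/29.
Buyers pay Pb = 4810/29 − 60 = 3070/29; Q' = -268 + 3·(4810/29) = 6658/29.
Government outlay = subsidy × quantity = 60 × 6658/29 = 399480/29.

Government cost = 399480/29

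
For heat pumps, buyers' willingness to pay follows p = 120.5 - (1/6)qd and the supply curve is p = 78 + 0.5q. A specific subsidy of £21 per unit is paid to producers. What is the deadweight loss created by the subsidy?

Deadweight loss = £330.75

Pre-subsidy: 120.5 - (1/6)q = 78 + 0.5q gives q* = 63.75 and p* = 109.875.
With the subsidy, sellers receive ps = pb + 21 for each unit, where pb is the price buyers pay.
On the curves, pb = 120.5 - (1/6)q and ps = 78 + 0.5q; the wedge ps − pb = 21 gives 78 + 0.5q − (120.5 - (1/6)q) = 21, so q' = 95.25.
Then pb = 120.5 − (1/6)·95.25 = 104.625 and ps = 78 + 0.5·95.25 = 125.625.
The subsidy expands output by 95.25 − 63.75 = 31.5 past the efficient level; on those units the gap between marginal cost and willingness to pay runs from 0 up to 21.
DWL = ½ × 21 × 31.5 = 330.75.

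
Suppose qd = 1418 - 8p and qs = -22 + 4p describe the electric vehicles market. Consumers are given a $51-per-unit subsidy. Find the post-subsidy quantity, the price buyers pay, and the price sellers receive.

Pre-subsidy: 1418 - 8p = -22 + 4p gives p* = 120, q* = 458.
With the rebate, buyers effectively pay pb = ps − 51, where ps is the price sellers receive.
Demand in terms of ps becomes qd = 1418 − 8(ps − 51) = 1826 - 8ps. Setting this equal to supply: 1826 - 8ps = -22 + 4ps, so ps = 154.
Buyers pay pb = 154 − 51 = 103; q' = -22 + 4·154 = 594.

q' = 594; buyers pay $103; sellers receive $154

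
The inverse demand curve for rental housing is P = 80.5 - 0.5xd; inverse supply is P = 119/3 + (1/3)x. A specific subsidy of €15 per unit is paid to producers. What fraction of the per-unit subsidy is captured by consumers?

Pre-subsidy: 80.5 - 0.5x = 119/3 + (1/3)x gives x* = 49 and P* = 56.
With the subsidy, sellers receive Ps = Pb + 15 for each unit, where Pb is the price buyers pay.
On the curves, Pb = 80.5 - 0.5x and Ps = 119/3 + (1/3)x; the wedge Ps − Pb = 15 gives 119/3 + (1/3)x − (80.5 - 0.5x) = 15, so x' = 67.
Then Pb = 80.5 − 0.5·67 = 47 and Ps = 119/3 + (1/3)·67 = 62.
Buyers' price falls by P* − Pb = 56 − 47 = 9; sellers' price rises by Ps − P* = 62 − 56 = 6.
So consumers capture 9/15 = 0.6 of each unit of subsidy.

Consumer share = 0.6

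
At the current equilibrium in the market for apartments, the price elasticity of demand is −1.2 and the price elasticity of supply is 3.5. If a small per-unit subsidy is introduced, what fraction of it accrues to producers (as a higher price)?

Producer share = 12/47

For a small subsidy around the equilibrium, the benefit split depends on the relative slopes, which at a point are proportional to the elasticities.
Buyer share = εs/(εs + |εd|) = 3.5/(3.5 + 1.2) = 35/47; seller share = |εd|/(εs + |εd|) = 12/47.
So producers capture 12/47 of the subsidy.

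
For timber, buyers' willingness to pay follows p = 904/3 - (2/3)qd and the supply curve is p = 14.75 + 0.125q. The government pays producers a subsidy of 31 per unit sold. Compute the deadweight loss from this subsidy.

Deadweight loss = 11532/19

Pre-subsidy: 904/3 - (2/3)q = 14.75 + 0.125q gives q* = 362 and p* = 60.
With the subsidy, sellers receive ps = pb + 31 for each unit, where pb is the price buyers pay.
On the curves, pb = 904/3 - (2/3)q and ps = 14.75 + 0.125q; the wedge ps − pb = 31 gives 14.75 + 0.125q − (904/3 - (2/3)q) = 31, so q' = 7622/19.
Then pb = 904/3 − (2/3)·(7622/19) = 644/19 and ps = 14.75 + 0.125·(7622/19) = 1233/19.
The subsidy expands output by 7622/19 − 362 = 744/19 past the efficient level; on those units the gap between marginal cost and willingness to pay runs from 0 up to 31.
DWL = ½ × 31 × 744/19 = 11532/19.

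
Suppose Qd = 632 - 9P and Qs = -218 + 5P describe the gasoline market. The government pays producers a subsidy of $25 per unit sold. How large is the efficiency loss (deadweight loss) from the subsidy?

Deadweight loss = 28125/28

Pre-subsidy: 632 - 9P = -218 + 5P gives P* = 425/7, Q* = 599/7.
With the subsidy, sellers receive Ps = Pb + 25 for each unit, where Pb is the price buyers pay.
Supply in terms of Pb becomes Qs = -218 + 5(Pb + 25) = -93 + 5Pb. Setting this equal to demand: 632 - 9Pb = -93 + 5Pb, so Pb = 725/14.
Sellers receive Ps = 725/14 + 25 = 1075/14; Q' = 632 − 9·(725/14) = 2323/14.
The subsidy expands output by 2323/14 − 599/7 = 1125/14 past the efficient level; on those units the gap between marginal cost and willingness to pay runs from 0 up to 25.
DWL = ½ × 25 × 1125/14 = 28125/28.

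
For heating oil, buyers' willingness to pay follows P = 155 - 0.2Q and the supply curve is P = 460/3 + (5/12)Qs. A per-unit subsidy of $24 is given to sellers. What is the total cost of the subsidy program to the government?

Pre-subsidy: 155 - 0.2Q = 460/3 + (5/12)Q gives Q* = 100/37 and P* = 5715/37.
With the subsidy, sellers receive Ps = Pb + 24 for each unit, where Pb is the price buyers pay.
On the curves, Pb = 155 - 0.2Q and Ps = 460/3 + (5/12)Q; the wedge Ps − Pb = 24 gives 460/3 + (5/12)Q − (155 - 0.2Q) = 24, so Q' = 1540/37.
Then Pb = 155 − 0.2·(1540/37) = 5427/37 and Ps = 460/3 + (5/12)·(1540/37) = 6315/37.
Government outlay = subsidy × quantity = 24 × 1540/37 = 36960/37.

Government cost = 36960/37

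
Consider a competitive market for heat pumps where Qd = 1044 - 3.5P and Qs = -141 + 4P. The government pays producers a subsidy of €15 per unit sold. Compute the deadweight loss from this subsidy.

Pre-subsidy: 1044 - 3.5P = -141 + 4P gives P* = 158, Q* = 491.
With the subsidy, sellers receive Ps = Pb + 15 for each unit, where Pb is the price buyers pay.
Supply in terms of Pb becomes Qs = -141 + 4(Pb + 15) = -81 + 4Pb. Setting this equal to demand: 1044 - 3.5Pb = -81 + 4Pb, so Pb = 150.
Sellers receive Ps = 150 + 15 = 165; Q' = 1044 − 3.5·150 = 519.
The subsidy expands output by 519 − 491 = 28 past the efficient level; on those units the gap between marginal cost and willingness to pay runs from 0 up to 15.
DWL = ½ × 15 × 28 = 210.

Deadweight loss = €210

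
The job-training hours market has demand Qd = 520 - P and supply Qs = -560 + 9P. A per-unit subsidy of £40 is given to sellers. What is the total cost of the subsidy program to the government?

Government cost = £17920

Pre-subsidy: 520 - P = -560 + 9P gives P* = 108, Q* = 412.
With the subsidy, sellers receive Ps = Pb + 40 for each unit, where Pb is the price buyers pay.
Supply in terms of Pb becomes Qs = -560 + 9(Pb + 40) = -200 + 9Pb. Setting this equal to demand: 520 - Pb = -200 + 9Pb, so Pb = 72.
Sellers receive Ps = 72 + 40 = 112; Q' = 520 − 1·72 = 448.
Government outlay = subsidy × quantity = 40 × 448 = 17920.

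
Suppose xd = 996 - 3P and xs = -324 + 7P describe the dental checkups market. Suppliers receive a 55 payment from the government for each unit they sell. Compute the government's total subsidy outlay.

Pre-subsidy: 996 - 3P = -324 + 7P gives P* = 132, x* = 600.
With the subsidy, sellers receive Ps = Pb + 55 for each unit, where Pb is the price buyers pay.
Supply in terms of Pb becomes xs = -324 + 7(Pb + 55) = 61 + 7Pb. Setting this equal to demand: 996 - 3Pb = 61 + 7Pb, so Pb = 93.5.
Sellers receive Ps = 93.5 + 55 = 148.5; x' = 996 − 3·93.5 = 715.5.
Government outlay = subsidy × quantity = 55 × 715.5 = 39352.5.

Government cost = 39352.5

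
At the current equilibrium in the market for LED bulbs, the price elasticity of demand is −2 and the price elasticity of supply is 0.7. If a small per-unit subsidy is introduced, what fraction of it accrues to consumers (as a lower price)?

Consumer share = 7/27

For a small subsidy around the equilibrium, the benefit split depends on the relative slopes, which at a point are proportional to the elasticities.
Buyer share = εs/(εs + |εd|) = 0.7/(0.7 + 2) = 7/27; seller share = |εd|/(εs + |εd|) = 20/27.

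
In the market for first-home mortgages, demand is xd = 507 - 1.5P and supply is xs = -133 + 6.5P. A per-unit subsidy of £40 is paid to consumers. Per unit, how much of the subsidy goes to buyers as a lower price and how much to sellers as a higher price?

Buyers gain £32.5 per unit; sellers gain £7.5 per unit

Pre-subsidy: 507 - 1.5P = -133 + 6.5P gives P* = 80, x* = 387.
With the rebate, buyers effectively pay Pb = Ps − 40, where Ps is the price sellers receive.
Demand in terms of Ps becomes xd = 507 − 1.5(Ps − 40) = 567 - 1.5Ps. Setting this equal to supply: 567 - 1.5Ps = -133 + 6.5Ps, so Ps = 87.5.
Buyers pay Pb = 87.5 − 40 = 47.5; x' = -133 + 6.5·87.5 = 435.75.
Buyers' price falls by P* − Pb = 80 − 47.5 = 32.5; sellers' price rises by Ps − P* = 87.5 − 80 = 7.5.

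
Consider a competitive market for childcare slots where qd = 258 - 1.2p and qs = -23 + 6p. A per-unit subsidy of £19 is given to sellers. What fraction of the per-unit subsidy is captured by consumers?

Consumer share = 5/6

Pre-subsidy: 258 - 1.2p = -23 + 6p gives p* = 1405/36, q* = 1267/6.
With the subsidy, sellers receive ps = pb + 19 for each unit, where pb is the price buyers pay.
Supply in terms of pb becomes qs = -23 + 6(pb + 19) = 91 + 6pb. Setting this equal to demand: 258 - 1.2pb = 91 + 6pb, so pb = 835/36.
Sellers receive ps = 835/36 + 19 = 1519/36; q' = 258 − 1.2·(835/36) = 1381/6.
Buyers' price falls by p* − pb = 1405/36 − 835/36 = 95/6; sellers' price rises by ps − p* = 1519/36 − 1405/36 = 19/6.
So consumers capture (95/6)/19 = 5/6 of each unit of subsidy.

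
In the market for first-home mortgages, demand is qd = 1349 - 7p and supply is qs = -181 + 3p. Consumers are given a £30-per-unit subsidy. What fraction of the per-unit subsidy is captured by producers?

Producer share = 0.7

Pre-subsidy: 1349 - 7p = -181 + 3p gives p* = 153, q* = 278.
With the rebate, buyers effectively pay pb = ps − 30, where ps is the price sellers receive.
Demand in terms of ps becomes qd = 1349 − 7(ps − 30) = 1559 - 7ps. Setting this equal to supply: 1559 - 7ps = -181 + 3ps, so ps = 174.
Buyers pay pb = 174 − 30 = 144; q' = -181 + 3·174 = 341.
Buyers' price falls by p* − pb = 153 − 144 = 9; sellers' price rises by ps − p* = 174 − 153 = 21.
So producers capture 21/30 = 0.7 of each unit of subsidy.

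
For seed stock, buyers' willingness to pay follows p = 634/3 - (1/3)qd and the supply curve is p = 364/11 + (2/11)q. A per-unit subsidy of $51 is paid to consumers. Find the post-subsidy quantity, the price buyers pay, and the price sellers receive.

q' = 445; buyers pay $63; sellers receive $114

Pre-subsidy: 634/3 - (1/3)q = 364/11 + (2/11)q gives q* = 346 and p* = 96.
With the rebate, buyers effectively pay pb = ps − 51, where ps is the price sellers receive.
On the curves, pb = 634/3 - (1/3)q and ps = 364/11 + (2/11)q; the wedge ps − pb = 51 gives 364/11 + (2/11)q − (634/3 - (1/3)q) = 51, so q' = 445.
Then pb = 634/3 − (1/3)·445 = 63 and ps = 364/11 + (2/11)·445 = 114.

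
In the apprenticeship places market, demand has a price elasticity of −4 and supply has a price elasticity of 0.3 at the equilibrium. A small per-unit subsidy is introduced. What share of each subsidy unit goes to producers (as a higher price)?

Producer share = 40/43

For a small subsidy around the equilibrium, the benefit split depends on the relative slopes, which at a point are proportional to the elasticities.
Buyer share = εs/(εs + |εd|) = 0.3/(0.3 + 4) = 3/43; seller share = |εd|/(εs + |εd|) = 40/43.
So producers capture 40/43 of the subsidy.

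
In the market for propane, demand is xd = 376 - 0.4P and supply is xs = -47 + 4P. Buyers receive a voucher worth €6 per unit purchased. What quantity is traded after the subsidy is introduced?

Pre-subsidy: 376 - 0.4P = -47 + 4P gives P* = 2115/22, x* = 3713/11.
With the rebate, buyers effectively pay Pb = Ps − 6, where Ps is the price sellers receive.
Demand in terms of Ps becomes xd = 376 − 0.4(Ps − 6) = 378.4 - 0.4Ps. Setting this equal to supply: 378.4 - 0.4Ps = -47 + 4Ps, so Ps = 2127/22.
Buyers pay Pb = 2127/22 − 6 = 1995/22; x' = -47 + 4·(2127/22) = 3737/11.

x' = 3737/11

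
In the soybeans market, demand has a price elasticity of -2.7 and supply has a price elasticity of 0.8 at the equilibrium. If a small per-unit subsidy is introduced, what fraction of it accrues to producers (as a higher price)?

For a small subsidy around the equilibrium, the benefit split depends on the relative slopes, which at a point are proportional to the elasticities.
Buyer share = εs/(εs + |εd|) = 0.8/(0.8 + 2.7) = 8/35; seller share = |εd|/(εs + |εd|) = 27/35.
So producers capture 27/35 of the subsidy.

Producer share = 27/35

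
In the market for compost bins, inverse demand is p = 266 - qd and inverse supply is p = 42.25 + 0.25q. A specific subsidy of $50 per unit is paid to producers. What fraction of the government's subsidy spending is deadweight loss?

DWL / government spending = 20/219

Pre-subsidy: 266 - q = 42.25 + 0.25q gives q* = 179 and p* = 87.
With the subsidy, sellers receive ps = pb + 50 for each unit, where pb is the price buyers pay.
On the curves, pb = 266 - q and ps = 42.25 + 0.25q; the wedge ps − pb = 50 gives 42.25 + 0.25q − (266 - q) = 50, so q' = 219.
Then pb = 266 − 1·219 = 47 and ps = 42.25 + 0.25·219 = 97.
ΔCS = ½(179 + 219)(87 − 47) = 7960; ΔPS = ½(179 + 219)(97 − 87) = 1990.
Government spending = 50 × 219 = 10950.
DWL = ½ × 50 × (219 − 179) = 1000; fraction = 1000 / 10950 = 20/219.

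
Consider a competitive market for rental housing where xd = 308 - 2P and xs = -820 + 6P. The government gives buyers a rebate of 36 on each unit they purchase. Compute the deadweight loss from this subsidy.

Pre-subsidy: 308 - 2P = -820 + 6P gives P* = 141, x* = 26.
With the rebate, buyers effectively pay Pb = Ps − 36, where Ps is the price sellers receive.
Demand in terms of Ps becomes xd = 308 − 2(Ps − 36) = 380 - 2Ps. Setting this equal to supply: 380 - 2Ps = -820 + 6Ps, so Ps = 150.
Buyers pay Pb = 150 − 36 = 114; x' = -820 + 6·150 = 80.
The subsidy expands output by 80 − 26 = 54 past the efficient level; on those units the gap between marginal cost and willingness to pay runs from 0 up to 36.
DWL = ½ × 36 × 54 = 972.

Deadweight loss = 972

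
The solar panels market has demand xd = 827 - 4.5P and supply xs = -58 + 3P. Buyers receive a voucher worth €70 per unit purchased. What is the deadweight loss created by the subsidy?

Deadweight loss = €4410

Pre-subsidy: 827 - 4.5P = -58 + 3P gives P* = 118, x* = 296.
With the rebate, buyers effectively pay Pb = Ps − 70, where Ps is the price sellers receive.
Demand in terms of Ps becomes xd = 827 − 4.5(Ps − 70) = 1142 - 4.5Ps. Setting this equal to supply: 1142 - 4.5Ps = -58 + 3Ps, so Ps = 160.
Buyers pay Pb = 160 − 70 = 90; x' = -58 + 3·160 = 422.
The subsidy expands output by 422 − 296 = 126 past the efficient level; on those units the gap between marginal cost and willingness to pay runs from 0 up to 70.
DWL = ½ × 70 × 126 = 4410.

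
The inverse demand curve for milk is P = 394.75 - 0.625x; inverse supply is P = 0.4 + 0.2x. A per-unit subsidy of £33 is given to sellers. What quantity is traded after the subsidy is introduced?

Pre-subsidy: 394.75 - 0.625x = 0.4 + 0.2x gives x* = 478 and P* = 96.
With the subsidy, sellers receive Ps = Pb + 33 for each unit, where Pb is the price buyers pay.
On the curves, Pb = 394.75 - 0.625x and Ps = 0.4 + 0.2x; the wedge Ps − Pb = 33 gives 0.4 + 0.2x − (394.75 - 0.625x) = 33, so x' = 518.
Then Pb = 394.75 − 0.625·518 = 71 and Ps = 0.4 + 0.2·518 = 104.

x' = 518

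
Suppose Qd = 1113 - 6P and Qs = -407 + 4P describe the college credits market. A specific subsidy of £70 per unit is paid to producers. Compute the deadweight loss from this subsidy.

Deadweight loss = £5880

Pre-subsidy: 1113 - 6P = -407 + 4P gives P* = 152, Q* = 201.
With the subsidy, sellers receive Ps = Pb + 70 for each unit, where Pb is the price buyers pay.
Supply in terms of Pb becomes Qs = -407 + 4(Pb + 70) = -127 + 4Pb. Setting this equal to demand: 1113 - 6Pb = -127 + 4Pb, so Pb = 124.
Sellers receive Ps = 124 + 70 = 194; Q' = 1113 − 6·124 = 369.
The subsidy expands output by 369 − 201 = 168 past the efficient level; on those units the gap between marginal cost and willingness to pay runs from 0 up to 70.
DWL = ½ × 70 × 168 = 5880.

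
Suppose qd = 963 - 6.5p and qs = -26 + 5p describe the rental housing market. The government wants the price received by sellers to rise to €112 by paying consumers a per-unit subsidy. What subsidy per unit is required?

At a seller price of 112, quantity supplied is -26 + 5·112 = 534.
Buyers absorb 534 only when they pay pb with 963 − 6.5·pb = 534, i.e. pb = 66.
s = ps − pb = 112 − 66 = 46.

Required subsidy s = €46 per unit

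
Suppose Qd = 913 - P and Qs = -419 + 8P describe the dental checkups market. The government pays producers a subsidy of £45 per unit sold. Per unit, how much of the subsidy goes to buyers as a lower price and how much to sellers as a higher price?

Pre-subsidy: 913 - P = -419 + 8P gives P* = 148, Q* = 765.
With the subsidy, sellers receive Ps = Pb + 45 for each unit, where Pb is the price buyers pay.
Supply in terms of Pb becomes Qs = -419 + 8(Pb + 45) = -59 + 8Pb. Setting this equal to demand: 913 - Pb = -59 + 8Pb, so Pb = 108.
Sellers receive Ps = 108 + 45 = 153; Q' = 913 − 1·108 = 805.
Buyers' price falls by P* − Pb = 148 − 108 = 40; sellers' price rises by Ps − P* = 153 − 148 = 5.

Buyers gain £40 per unit; sellers gain £5 per unit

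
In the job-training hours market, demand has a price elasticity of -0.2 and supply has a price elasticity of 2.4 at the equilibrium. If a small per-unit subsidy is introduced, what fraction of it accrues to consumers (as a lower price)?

For a small subsidy around the equilibrium, the benefit split depends on the relative slopes, which at a point are proportional to the elasticities.
Buyer share = εs/(εs + |εd|) = 2.4/(2.4 + 0.2) = 12/13; seller share = |εd|/(εs + |εd|) = 1/13.

Consumer share = 12/13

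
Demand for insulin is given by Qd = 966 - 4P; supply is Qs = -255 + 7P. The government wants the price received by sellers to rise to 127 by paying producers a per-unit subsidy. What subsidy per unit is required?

At a seller price of 127, quantity supplied is -255 + 7·127 = 634.
Buyers absorb 634 only when they pay Pb with 966 − 4·Pb = 634, i.e. Pb = 83.
s = Ps − Pb = 127 − 83 = 44.

Required subsidy s = 44 per unit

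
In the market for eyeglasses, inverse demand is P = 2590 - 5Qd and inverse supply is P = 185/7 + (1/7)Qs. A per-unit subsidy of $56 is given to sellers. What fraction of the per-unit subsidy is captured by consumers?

Consumer share = 35/36

Pre-subsidy: 2590 - 5Q = 185/7 + (1/7)Q gives Q* = 17945/36 and P* = 3515/36.
With the subsidy, sellers receive Ps = Pb + 56 for each unit, where Pb is the price buyers pay.
On the curves, Pb = 2590 - 5Q and Ps = 185/7 + (1/7)Q; the wedge Ps − Pb = 56 gives 185/7 + (1/7)Q − (2590 - 5Q) = 56, so Q' = 18337/36.
Then Pb = 2590 − 5·(18337/36) = 1555/36 and Ps = 185/7 + (1/7)·(18337/36) = 3571/36.
Buyers' price falls by P* − Pb = 3515/36 − 1555/36 = 490/9; sellers' price rises by Ps − P* = 3571/36 − 3515/36 = 14/9.
So consumers capture (490/9)/56 = 35/36 of each unit of subsidy.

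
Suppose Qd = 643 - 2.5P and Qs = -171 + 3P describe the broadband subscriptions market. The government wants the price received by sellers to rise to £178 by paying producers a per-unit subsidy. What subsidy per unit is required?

At a seller price of 178, quantity supplied is -171 + 3·178 = 363.
Buyers absorb 363 only when they pay Pb with 643 − 2.5·Pb = 363, i.e. Pb = 112.
s = Ps − Pb = 178 − 112 = 66.

Required subsidy s = £66 per unit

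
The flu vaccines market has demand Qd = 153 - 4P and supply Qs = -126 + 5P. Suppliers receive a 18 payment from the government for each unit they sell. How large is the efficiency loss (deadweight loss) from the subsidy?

Deadweight loss = 360

Pre-subsidy: 153 - 4P = -126 + 5P gives P* = 31, Q* = 29.
With the subsidy, sellers receive Ps = Pb + 18 for each unit, where Pb is the price buyers pay.
Supply in terms of Pb becomes Qs = -126 + 5(Pb + 18) = -36 + 5Pb. Setting this equal to demand: 153 - 4Pb = -36 + 5Pb, so Pb = 21.
Sellers receive Ps = 21 + 18 = 39; Q' = 153 − 4·21 = 69.
The subsidy expands output by 69 − 29 = 40 past the efficient level; on those units the gap between marginal cost and willingness to pay runs from 0 up to 18.
DWL = ½ × 18 × 40 = 360.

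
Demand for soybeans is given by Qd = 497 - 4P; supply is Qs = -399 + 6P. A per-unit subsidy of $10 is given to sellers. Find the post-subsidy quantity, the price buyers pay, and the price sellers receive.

Q' = 162.6; buyers pay $83.6; sellers receive $93.6

Pre-subsidy: 497 - 4P = -399 + 6P gives P* = 89.6, Q* = 138.6.
With the subsidy, sellers receive Ps = Pb + 10 for each unit, where Pb is the price buyers pay.
Supply in terms of Pb becomes Qs = -399 + 6(Pb + 10) = -339 + 6Pb. Setting this equal to demand: 497 - 4Pb = -339 + 6Pb, so Pb = 83.6.
Sellers receive Ps = 83.6 + 10 = 93.6; Q' = 497 − 4·83.6 = 162.6.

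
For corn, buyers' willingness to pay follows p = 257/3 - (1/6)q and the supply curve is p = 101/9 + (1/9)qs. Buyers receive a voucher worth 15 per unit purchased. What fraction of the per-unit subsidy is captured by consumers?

Pre-subsidy: 257/3 - (1/6)q = 101/9 + (1/9)q gives q* = 268 and p* = 41.
With the rebate, buyers effectively pay pb = ps − 15, where ps is the price sellers receive.
On the curves, pb = 257/3 - (1/6)q and ps = 101/9 + (1/9)q; the wedge ps − pb = 15 gives 101/9 + (1/9)q − (257/3 - (1/6)q) = 15, so q' = 322.
Then pb = 257/3 − (1/6)·322 = 32 and ps = 101/9 + (1/9)·322 = 47.
Buyers' price falls by p* − pb = 41 − 32 = 9; sellers' price rises by ps − p* = 47 − 41 = 6.
So consumers capture 9/15 = 0.6 of each unit of subsidy.

Consumer share = 0.6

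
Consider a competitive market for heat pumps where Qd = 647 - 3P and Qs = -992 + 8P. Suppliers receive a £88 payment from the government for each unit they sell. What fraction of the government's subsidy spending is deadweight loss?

DWL / government spending = 12/49

Pre-subsidy: 647 - 3P = -992 + 8P gives P* = 149, Q* = 200.
With the subsidy, sellers receive Ps = Pb + 88 for each unit, where Pb is the price buyers pay.
Supply in terms of Pb becomes Qs = -992 + 8(Pb + 88) = -288 + 8Pb. Setting this equal to demand: 647 - 3Pb = -288 + 8Pb, so Pb = 85.
Sellers receive Ps = 85 + 88 = 173; Q' = 647 − 3·85 = 392.
ΔCS = ½(200 + 392)(149 − 85) = 18944; ΔPS = ½(200 + 392)(173 − 149) = 7104.
Government spending = 88 × 392 = 34496.
DWL = ½ × 88 × (392 − 200) = 8448; fraction = 8448 / 34496 = 12/49.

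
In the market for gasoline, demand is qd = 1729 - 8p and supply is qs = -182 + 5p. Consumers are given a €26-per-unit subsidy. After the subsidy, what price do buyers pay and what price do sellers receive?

Buyers pay €137; sellers receive €163

Pre-subsidy: 1729 - 8p = -182 + 5p gives p* = 147, q* = 553.
With the rebate, buyers effectively pay pb = ps − 26, where ps is the price sellers receive.
Demand in terms of ps becomes qd = 1729 − 8(ps − 26) = 1937 - 8ps. Setting this equal to supply: 1937 - 8ps = -182 + 5ps, so ps = 163.
Buyers pay pb = 163 − 26 = 137; q' = -182 + 5·163 = 633.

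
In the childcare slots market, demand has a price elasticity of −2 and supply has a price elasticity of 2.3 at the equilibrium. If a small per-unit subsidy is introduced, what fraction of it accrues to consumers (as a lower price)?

For a small subsidy around the equilibrium, the benefit split depends on the relative slopes, which at a point are proportional to the elasticities.
Buyer share = εs/(εs + |εd|) = 2.3/(2.3 + 2) = 23/43; seller share = |εd|/(εs + |εd|) = 20/43.

Consumer share = 23/43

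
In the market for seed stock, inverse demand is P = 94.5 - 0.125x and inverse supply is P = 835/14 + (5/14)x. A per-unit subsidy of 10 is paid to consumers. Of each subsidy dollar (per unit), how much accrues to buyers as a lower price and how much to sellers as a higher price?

Pre-subsidy: 94.5 - 0.125x = 835/14 + (5/14)x gives x* = 1952/27 and P* = 4615/54.
With the rebate, buyers effectively pay Pb = Ps − 10, where Ps is the price sellers receive.
On the curves, Pb = 94.5 - 0.125x and Ps = 835/14 + (5/14)x; the wedge Ps − Pb = 10 gives 835/14 + (5/14)x − (94.5 - 0.125x) = 10, so x' = 2512/27.
Then Pb = 94.5 − 0.125·(2512/27) = 4475/54 and Ps = 835/14 + (5/14)·(2512/27) = 5015/54.
Buyers' price falls by P* − Pb = 4615/54 − 4475/54 = 70/27; sellers' price rises by Ps − P* = 5015/54 − 4615/54 = 200/27.

Buyers gain 70/27 per unit; sellers gain 200/27 per unit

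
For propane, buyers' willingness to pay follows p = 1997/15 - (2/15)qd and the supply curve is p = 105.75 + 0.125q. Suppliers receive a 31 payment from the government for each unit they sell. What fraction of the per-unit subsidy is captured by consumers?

Consumer share = 16/31

Pre-subsidy: 1997/15 - (2/15)q = 105.75 + 0.125q gives q* = 106 and p* = 119.
With the subsidy, sellers receive ps = pb + 31 for each unit, where pb is the price buyers pay.
On the curves, pb = 1997/15 - (2/15)q and ps = 105.75 + 0.125q; the wedge ps − pb = 31 gives 105.75 + 0.125q − (1997/15 - (2/15)q) = 31, so q' = 226.
Then pb = 1997/15 − (2/15)·226 = 103 and ps = 105.75 + 0.125·226 = 134.
Buyers' price falls by p* − pb = 119 − 103 = 16; sellers' price rises by ps − p* = 134 − 119 = 15.
So consumers capture 16/31 = 16/31 of each unit of subsidy.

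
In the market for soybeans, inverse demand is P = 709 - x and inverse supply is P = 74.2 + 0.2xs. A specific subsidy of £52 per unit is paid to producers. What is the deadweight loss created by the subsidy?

Deadweight loss = 3380/3

Pre-subsidy: 709 - x = 74.2 + 0.2x gives x* = 529 and P* = 180.
With the subsidy, sellers receive Ps = Pb + 52 for each unit, where Pb is the price buyers pay.
On the curves, Pb = 709 - x and Ps = 74.2 + 0.2x; the wedge Ps − Pb = 52 gives 74.2 + 0.2x − (709 - x) = 52, so x' = 1717/3.
Then Pb = 709 − 1·(1717/3) = 410/3 and Ps = 74.2 + 0.2·(1717/3) = 566/3.
The subsidy expands output by 1717/3 − 529 = 130/3 past the efficient level; on those units the gap between marginal cost and willingness to pay runs from 0 up to 52.
DWL = ½ × 52 × 130/3 = 3380/3.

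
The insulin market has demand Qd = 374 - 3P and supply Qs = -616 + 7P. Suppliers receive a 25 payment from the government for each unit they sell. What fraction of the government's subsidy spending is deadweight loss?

DWL / government spending = 15/74

Pre-subsidy: 374 - 3P = -616 + 7P gives P* = 99, Q* = 77.
With the subsidy, sellers receive Ps = Pb + 25 for each unit, where Pb is the price buyers pay.
Supply in terms of Pb becomes Qs = -616 + 7(Pb + 25) = -441 + 7Pb. Setting this equal to demand: 374 - 3Pb = -441 + 7Pb, so Pb = 81.5.
Sellers receive Ps = 81.5 + 25 = 106.5; Q' = 374 − 3·81.5 = 129.5.
ΔCS = ½(77 + 129.5)(99 − 81.5) = 1806.875; ΔPS = ½(77 + 129.5)(106.5 − 99) = 774.375.
Government spending = 25 × 129.5 = 3237.5.
DWL = ½ × 25 × (129.5 − 77) = 656.25; fraction = 656.25 / 3237.5 = 15/74.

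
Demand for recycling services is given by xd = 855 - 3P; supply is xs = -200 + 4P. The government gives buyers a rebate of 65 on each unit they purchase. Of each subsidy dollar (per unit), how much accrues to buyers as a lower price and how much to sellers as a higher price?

Pre-subsidy: 855 - 3P = -200 + 4P gives P* = 1055/7, x* = 2820/7.
With the rebate, buyers effectively pay Pb = Ps − 65, where Ps is the price sellers receive.
Demand in terms of Ps becomes xd = 855 − 3(Ps − 65) = 1050 - 3Ps. Setting this equal to supply: 1050 - 3Ps = -200 + 4Ps, so Ps = 1250/7.
Buyers pay Pb = 1250/7 − 65 = 795/7; x' = -200 + 4·(1250/7) = 3600/7.
Buyers' price falls by P* − Pb = 1055/7 − 795/7 = 260/7; sellers' price rises by Ps − P* = 1250/7 − 1055/7 = 195/7.

Buyers gain 260/7 per unit; sellers gain 195/7 per unit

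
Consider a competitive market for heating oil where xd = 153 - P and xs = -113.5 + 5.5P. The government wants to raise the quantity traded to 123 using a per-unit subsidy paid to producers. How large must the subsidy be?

Required subsidy s = 13 per unit

At x = 123, invert demand for the buyer price: Pb = (153 − 123)/1 = 30; invert supply for the seller price: Ps = (123 − (-113.5))/5.5 = 43.
The subsidy must fill the gap: s = Ps − Pb = 43 − 30 = 13.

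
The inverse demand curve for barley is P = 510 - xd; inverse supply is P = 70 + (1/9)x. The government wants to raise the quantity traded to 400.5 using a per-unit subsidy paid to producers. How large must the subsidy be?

At x = 400.5, from the demand curve buyers pay Pb = 510 − 1·400.5 = 109.5; from the supply curve sellers need Ps = 70 + (1/9)·400.5 = 114.5.
The subsidy must fill the gap: s = Ps − Pb = 114.5 − 109.5 = 5.

Required subsidy s = 5 per unit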